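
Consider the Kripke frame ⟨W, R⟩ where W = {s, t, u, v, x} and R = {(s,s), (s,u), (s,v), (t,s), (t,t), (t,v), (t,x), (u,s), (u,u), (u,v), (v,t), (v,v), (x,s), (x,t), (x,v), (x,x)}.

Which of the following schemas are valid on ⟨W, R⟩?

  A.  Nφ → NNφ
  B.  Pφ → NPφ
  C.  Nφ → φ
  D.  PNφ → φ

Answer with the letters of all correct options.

C

R is reflexive: each world relates to itself.
R is not symmetric: s R v but not v R s.
R is not transitive: s R v and v R t but not s R t.
R is not euclidean: s R v and s R s but not v R s.
(A) Nφ → NNφ is axiom 4; it is valid on a frame exactly when R is transitive. R is not transitive, so not valid.
(B) Pφ → NPφ is axiom 5, which corresponds to the euclidean property. R is not euclidean — not valid.
(C) Nφ → φ is axiom T; it is valid on a frame exactly when R is reflexive. R is reflexive, so valid.
(D) PNφ → φ is the dual of axiom B, which corresponds to symmetry. R is not symmetric — not valid.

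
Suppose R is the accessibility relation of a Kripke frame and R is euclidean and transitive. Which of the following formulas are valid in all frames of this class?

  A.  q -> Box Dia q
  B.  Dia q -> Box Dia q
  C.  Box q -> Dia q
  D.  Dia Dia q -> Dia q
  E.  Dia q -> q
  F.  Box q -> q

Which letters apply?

B, D

(A) axiom B: valid iff R is symmetric. Such an R need not be symmetric — not valid.
(B) Dia q -> Box Dia q is axiom 5; it is valid on a frame exactly when R is euclidean. Every such R is euclidean, so valid.
(C) axiom D: valid iff R is serial. Such an R need not be serial — not valid.
(D) the dual of axiom 4: valid iff R is transitive. Every such R is transitive — valid.
(E) Dia q -> q is the converse of T; it holds exactly when R ⊆ identity. Such an R need not be a subset of the identity — not valid.
(F) Box q -> q is axiom T; it is valid on a frame exactly when R is reflexive. Such an R need not be reflexive, so not valid.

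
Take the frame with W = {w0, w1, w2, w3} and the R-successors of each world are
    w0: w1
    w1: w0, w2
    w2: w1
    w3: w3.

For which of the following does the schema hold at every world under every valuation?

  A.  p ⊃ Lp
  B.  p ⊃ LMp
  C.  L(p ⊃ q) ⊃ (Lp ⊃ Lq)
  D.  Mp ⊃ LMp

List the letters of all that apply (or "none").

R is symmetric: every R-edge is matched by its reverse.
R is not euclidean: w1 R w0 and w1 R w2 but not w0 R w2.
R is not a subset of the identity: w0 R w1 with w0 ≠ w1.
(A) p ⊃ Lp (equivalent to ◇p→p) corresponds to R being a subset of the identity. Here R ⊄ identity, so not valid.
(B) p ⊃ LMp (axiom B) characterises the symmetric frames. R is symmetric — valid.
(C) this is just K, valid on every normal frame.
(D) Mp ⊃ LMp is axiom 5, which corresponds to the euclidean property. R is not euclidean — not valid.

B, C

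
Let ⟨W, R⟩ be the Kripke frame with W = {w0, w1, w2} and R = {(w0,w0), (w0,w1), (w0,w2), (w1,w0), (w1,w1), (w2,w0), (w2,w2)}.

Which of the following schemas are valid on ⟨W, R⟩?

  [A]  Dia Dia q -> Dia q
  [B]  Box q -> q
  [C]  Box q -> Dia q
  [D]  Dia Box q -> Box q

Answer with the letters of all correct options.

R is reflexive: each world relates to itself.
R is not transitive: w1 R w0 and w0 R w2 but not w1 R w2.
R is not euclidean: w0 R w1 and w0 R w2 but not w1 R w2.
R is serial: every world has an R-successor.
(A) Dia Dia q -> Dia q is the dual of axiom 4, which corresponds to transitivity. R is not transitive — not valid.
(B) Box q -> q is axiom T, which corresponds to reflexivity. R is reflexive — valid.
(C) Box q -> Dia q (axiom D) characterises the serial frames. R is serial — valid.
(D) Dia Box q -> Box q is the dual of axiom 5; it is valid on a frame exactly when R is euclidean. R is not euclidean, so not valid.

B, C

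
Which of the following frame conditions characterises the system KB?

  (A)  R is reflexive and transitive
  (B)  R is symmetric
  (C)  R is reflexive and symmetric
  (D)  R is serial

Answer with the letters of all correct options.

(A) this class determines S4, not KB.
(B) KB is sound and complete for exactly this class.
(C) this class determines B (= KTB), not KB.
(D) this class determines D, not KB.

B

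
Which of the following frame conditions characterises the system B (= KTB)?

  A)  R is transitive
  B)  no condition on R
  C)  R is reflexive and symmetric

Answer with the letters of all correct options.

C

(A) this class determines K4, not B (= KTB).
(B) this class determines K, not B (= KTB).
(C) B (= KTB) is sound and complete for exactly this class.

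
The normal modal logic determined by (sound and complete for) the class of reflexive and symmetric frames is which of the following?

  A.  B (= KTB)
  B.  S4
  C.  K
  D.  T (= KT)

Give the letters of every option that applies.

(A) B (= KTB) is determined by exactly this class.
(B) S4 is determined by the class of reflexive and transitive frames.
(C) K is determined by the class of arbitrary frames.
(D) T (= KT) is determined by the class of reflexive frames.

A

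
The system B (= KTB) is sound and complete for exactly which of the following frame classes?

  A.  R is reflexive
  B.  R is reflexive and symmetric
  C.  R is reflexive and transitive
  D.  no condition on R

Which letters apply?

B

(A) this class determines T (= KT), not B (= KTB).
(B) B (= KTB) is sound and complete for exactly this class.
(C) this class determines S4, not B (= KTB).
(D) this class determines K, not B (= KTB).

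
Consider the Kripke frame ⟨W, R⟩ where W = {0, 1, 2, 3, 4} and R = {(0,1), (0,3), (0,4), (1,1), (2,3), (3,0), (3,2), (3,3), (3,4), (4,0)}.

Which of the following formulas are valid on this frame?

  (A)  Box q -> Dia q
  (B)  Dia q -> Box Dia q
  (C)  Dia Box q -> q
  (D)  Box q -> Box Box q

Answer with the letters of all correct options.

R is not symmetric: 0 R 1 but not 1 R 0.
R is not transitive: 0 R 3 and 3 R 0 but not 0 R 0.
R is not euclidean: 0 R 1 and 0 R 3 but not 1 R 3.
R is serial: every world has an R-successor.
(A) Box q -> Dia q is axiom D; it is valid on a frame exactly when R is serial. R is serial, so valid.
(B) axiom 5: valid iff R is euclidean. R is not euclidean — not valid.
(C) Dia Box q -> q is the dual of axiom B, which corresponds to symmetry. R is not symmetric — not valid.
(D) Box q -> Box Box q is axiom 4, which corresponds to transitivity. R is not transitive — not valid.

A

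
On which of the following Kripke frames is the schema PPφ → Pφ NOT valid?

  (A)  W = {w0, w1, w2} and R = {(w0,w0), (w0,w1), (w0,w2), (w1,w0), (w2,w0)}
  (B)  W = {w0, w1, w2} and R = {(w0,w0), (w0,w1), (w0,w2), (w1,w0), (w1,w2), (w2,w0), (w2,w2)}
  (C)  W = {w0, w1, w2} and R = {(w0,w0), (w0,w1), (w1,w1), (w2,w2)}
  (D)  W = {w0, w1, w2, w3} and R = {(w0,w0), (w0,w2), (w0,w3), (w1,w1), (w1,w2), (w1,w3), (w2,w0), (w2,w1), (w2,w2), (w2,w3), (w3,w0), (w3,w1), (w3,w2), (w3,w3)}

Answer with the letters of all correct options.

The schema PPφ → Pφ is the dual of axiom 4; it is valid on a frame iff R is transitive.
(A) R is not transitive (w1 R w0 and w0 R w1 but not w1 R w1), so the schema fails here.
(B) R is not transitive (w1 R w0 and w0 R w1 but not w1 R w1), so the schema fails here.
(C) R is transitive (R is closed under composition), so the schema is valid here.
(D) R is not transitive (w0 R w2 and w2 R w1 but not w0 R w1), so the schema fails here.

A, B, D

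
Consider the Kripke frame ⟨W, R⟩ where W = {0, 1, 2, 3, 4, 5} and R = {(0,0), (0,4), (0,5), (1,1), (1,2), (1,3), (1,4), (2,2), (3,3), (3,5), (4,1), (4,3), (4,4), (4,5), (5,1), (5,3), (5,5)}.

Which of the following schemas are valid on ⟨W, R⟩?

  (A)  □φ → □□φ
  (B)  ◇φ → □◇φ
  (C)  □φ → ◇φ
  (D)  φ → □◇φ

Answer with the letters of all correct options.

R is not symmetric: 0 R 4 but not 4 R 0.
R is not transitive: 0 R 4 and 4 R 1 but not 0 R 1.
R is not euclidean: 0 R 4 and 0 R 0 but not 4 R 0.
R is serial: every world has an R-successor.
(A) □φ → □□φ is axiom 4; it is valid on a frame exactly when R is transitive. R is not transitive, so not valid.
(B) ◇φ → □◇φ is axiom 5; it is valid on a frame exactly when R is euclidean. R is not euclidean, so not valid.
(C) axiom D: valid iff R is serial. R is serial — valid.
(D) φ → □◇φ is axiom B, which corresponds to symmetry. R is not symmetric — not valid.

C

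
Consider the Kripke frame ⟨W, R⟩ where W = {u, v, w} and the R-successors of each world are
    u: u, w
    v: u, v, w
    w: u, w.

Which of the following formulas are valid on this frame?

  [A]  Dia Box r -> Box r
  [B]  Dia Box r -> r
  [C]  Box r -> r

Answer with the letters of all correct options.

C

R is reflexive: each world relates to itself.
R is not symmetric: v R u but not u R v.
R is not euclidean: v R u and v R v but not u R v.
(A) the dual of axiom 5: valid iff R is euclidean. R is not euclidean — not valid.
(B) Dia Box r -> r (the dual of axiom B) characterises the symmetric frames. R is not symmetric — not valid.
(C) axiom T: valid iff R is reflexive. R is reflexive — valid.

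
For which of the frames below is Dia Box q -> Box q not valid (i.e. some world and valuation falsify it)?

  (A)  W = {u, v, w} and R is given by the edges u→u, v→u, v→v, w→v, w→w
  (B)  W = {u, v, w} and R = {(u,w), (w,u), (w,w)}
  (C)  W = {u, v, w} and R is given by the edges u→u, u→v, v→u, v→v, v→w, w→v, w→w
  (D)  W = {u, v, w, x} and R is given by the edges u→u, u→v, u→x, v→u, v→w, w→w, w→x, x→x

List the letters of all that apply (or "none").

A, B, C, D

The schema Dia Box q -> Box q is the dual of axiom 5; it is valid on a frame iff R is euclidean.
(A) R is not euclidean (v R u and v R v but not u R v), so the schema fails here.
(B) R is not euclidean (w R u and w R u but not u R u), so the schema fails here.
(C) R is not euclidean (v R u and v R w but not u R w), so the schema fails here.
(D) R is not euclidean (u R v and u R x but not v R x), so the schema fails here.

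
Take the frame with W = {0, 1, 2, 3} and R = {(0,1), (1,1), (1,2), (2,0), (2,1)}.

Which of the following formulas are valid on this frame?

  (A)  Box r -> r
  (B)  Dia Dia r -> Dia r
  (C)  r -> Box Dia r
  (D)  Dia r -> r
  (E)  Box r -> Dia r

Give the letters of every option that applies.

R is not reflexive: not 0 R 0.
R is not symmetric: 0 R 1 but not 1 R 0.
R is not transitive: 0 R 1 and 1 R 2 but not 0 R 2.
R is not serial: 3 has no R-successor.
R is not a subset of the identity: 0 R 1 with 0 ≠ 1.
(A) Box r -> r (axiom T) characterises the reflexive frames. R is not reflexive — not valid.
(B) Dia Dia r -> Dia r (the dual of axiom 4) characterises the transitive frames. R is not transitive — not valid.
(C) axiom B: valid iff R is symmetric. R is not symmetric — not valid.
(D) Dia r -> r is the converse of T; it holds exactly when R ⊆ identity. Here R ⊄ identity — not valid.
(E) Box r -> Dia r is axiom D, which corresponds to seriality. R is not serial — not valid.

none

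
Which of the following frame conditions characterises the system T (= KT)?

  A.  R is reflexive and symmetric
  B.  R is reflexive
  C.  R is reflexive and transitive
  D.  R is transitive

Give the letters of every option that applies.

B

(A) this class determines B (= KTB), not T (= KT).
(B) T (= KT) is sound and complete for exactly this class.
(C) this class determines S4, not T (= KT).
(D) this class determines K4, not T (= KT).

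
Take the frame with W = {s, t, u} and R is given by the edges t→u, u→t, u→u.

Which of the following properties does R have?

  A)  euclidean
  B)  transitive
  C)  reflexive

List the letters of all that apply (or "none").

(A) not euclidean: u R t and u R t but not t R t.
(B) not transitive: t R u and u R t but not t R t.
(C) not reflexive: not s R s.

none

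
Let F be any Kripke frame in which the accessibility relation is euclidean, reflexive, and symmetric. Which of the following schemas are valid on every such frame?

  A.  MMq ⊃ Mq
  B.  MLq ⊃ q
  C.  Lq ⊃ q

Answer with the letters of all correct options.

A, B, C

A relation that is euclidean, reflexive, and symmetric is also serial and transitive.
(A) MMq ⊃ Mq is the dual of axiom 4, which corresponds to transitivity. Every such R is transitive — valid.
(B) MLq ⊃ q is the dual of axiom B; it is valid on a frame exactly when R is symmetric. Every such R is symmetric, so valid.
(C) axiom T: valid iff R is reflexive. Every such R is reflexive — valid.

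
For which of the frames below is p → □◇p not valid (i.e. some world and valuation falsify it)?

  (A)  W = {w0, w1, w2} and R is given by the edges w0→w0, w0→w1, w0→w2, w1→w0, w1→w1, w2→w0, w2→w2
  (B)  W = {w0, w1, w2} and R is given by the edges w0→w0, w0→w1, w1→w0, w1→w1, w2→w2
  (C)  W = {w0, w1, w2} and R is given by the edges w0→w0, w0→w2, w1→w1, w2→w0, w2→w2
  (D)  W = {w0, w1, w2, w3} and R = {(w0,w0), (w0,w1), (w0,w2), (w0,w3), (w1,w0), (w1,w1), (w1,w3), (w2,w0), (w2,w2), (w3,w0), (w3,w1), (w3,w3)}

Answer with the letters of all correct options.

The schema p → □◇p is axiom B; it is valid on a frame iff R is symmetric.
(A) R is symmetric (every R-edge is matched by its reverse), so the schema is valid here.
(B) R is symmetric (every R-edge is matched by its reverse), so the schema is valid here.
(C) R is symmetric (every R-edge is matched by its reverse), so the schema is valid here.
(D) R is symmetric (every R-edge is matched by its reverse), so the schema is valid here.

none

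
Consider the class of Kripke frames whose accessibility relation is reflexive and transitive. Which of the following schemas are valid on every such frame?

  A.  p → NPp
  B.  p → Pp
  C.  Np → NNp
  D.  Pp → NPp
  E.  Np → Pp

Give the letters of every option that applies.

Reflexive relations are serial.
(A) p → NPp is axiom B, which corresponds to symmetry. Such an R need not be symmetric — not valid.
(B) p → Pp is the dual of axiom T, which corresponds to reflexivity. Every such R is reflexive — valid.
(C) Np → NNp is axiom 4; it is valid on a frame exactly when R is transitive. Every such R is transitive, so valid.
(D) Pp → NPp is axiom 5, which corresponds to the euclidean property. Such an R need not be euclidean — not valid.
(E) axiom D: valid iff R is serial. Every such R is serial — valid.

B, C, E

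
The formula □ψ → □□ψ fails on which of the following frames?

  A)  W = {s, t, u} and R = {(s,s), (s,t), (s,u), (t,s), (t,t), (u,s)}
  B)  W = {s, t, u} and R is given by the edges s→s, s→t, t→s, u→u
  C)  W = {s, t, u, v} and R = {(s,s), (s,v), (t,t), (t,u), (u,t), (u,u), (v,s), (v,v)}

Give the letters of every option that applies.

The schema □ψ → □□ψ is axiom 4; it is valid on a frame iff R is transitive.
(A) R is not transitive (t R s and s R u but not t R u), so the schema fails here.
(B) R is not transitive (t R s and s R t but not t R t), so the schema fails here.
(C) R is transitive (R is closed under composition), so the schema is valid here.

A, B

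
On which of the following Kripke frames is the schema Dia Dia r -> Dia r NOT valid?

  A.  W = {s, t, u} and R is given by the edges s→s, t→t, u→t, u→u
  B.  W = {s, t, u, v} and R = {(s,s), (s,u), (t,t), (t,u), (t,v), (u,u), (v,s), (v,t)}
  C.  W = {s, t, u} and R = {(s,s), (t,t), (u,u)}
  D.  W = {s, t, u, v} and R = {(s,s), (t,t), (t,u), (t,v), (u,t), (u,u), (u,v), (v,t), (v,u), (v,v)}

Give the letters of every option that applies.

The schema Dia Dia r -> Dia r is the dual of axiom 4; it is valid on a frame iff R is transitive.
(A) R is transitive (R is closed under composition), so the schema is valid here.
(B) R is not transitive (t R v and v R s but not t R s), so the schema fails here.
(C) R is transitive (R is closed under composition), so the schema is valid here.
(D) R is transitive (R is closed under composition), so the schema is valid here.

B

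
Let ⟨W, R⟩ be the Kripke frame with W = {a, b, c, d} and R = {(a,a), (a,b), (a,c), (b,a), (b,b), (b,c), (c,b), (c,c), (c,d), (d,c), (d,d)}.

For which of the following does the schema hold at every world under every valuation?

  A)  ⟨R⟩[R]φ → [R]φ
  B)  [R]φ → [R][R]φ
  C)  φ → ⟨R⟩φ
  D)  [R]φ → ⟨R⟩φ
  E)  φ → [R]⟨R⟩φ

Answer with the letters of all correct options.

C, D

R is reflexive: each world relates to itself.
R is not symmetric: a R c but not c R a.
R is not transitive: a R c and c R d but not a R d.
R is not euclidean: a R c and a R a but not c R a.
R is serial: every world has an R-successor.
(A) ⟨R⟩[R]φ → [R]φ (the dual of axiom 5) characterises the euclidean frames. R is not euclidean — not valid.
(B) [R]φ → [R][R]φ (axiom 4) characterises the transitive frames. R is not transitive — not valid.
(C) the dual of axiom T: valid iff R is reflexive. R is reflexive — valid.
(D) [R]φ → ⟨R⟩φ is axiom D; it is valid on a frame exactly when R is serial. R is serial, so valid.
(E) φ → [R]⟨R⟩φ is axiom B, which corresponds to symmetry. R is not symmetric — not valid.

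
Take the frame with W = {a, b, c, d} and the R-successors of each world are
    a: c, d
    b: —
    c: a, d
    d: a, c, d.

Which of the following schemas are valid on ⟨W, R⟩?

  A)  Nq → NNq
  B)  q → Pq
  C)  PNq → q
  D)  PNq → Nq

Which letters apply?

C

R is not reflexive: not a R a.
R is symmetric: every R-edge is matched by its reverse.
R is not transitive: a R c and c R a but not a R a.
R is not euclidean: a R c and a R c but not c R c.
(A) Nq → NNq is axiom 4, which corresponds to transitivity. R is not transitive — not valid.
(B) q → Pq is the dual of axiom T, which corresponds to reflexivity. R is not reflexive — not valid.
(C) PNq → q is the dual of axiom B, which corresponds to symmetry. R is symmetric — valid.
(D) PNq → Nq is the dual of axiom 5, which corresponds to the euclidean property. R is not euclidean — not valid.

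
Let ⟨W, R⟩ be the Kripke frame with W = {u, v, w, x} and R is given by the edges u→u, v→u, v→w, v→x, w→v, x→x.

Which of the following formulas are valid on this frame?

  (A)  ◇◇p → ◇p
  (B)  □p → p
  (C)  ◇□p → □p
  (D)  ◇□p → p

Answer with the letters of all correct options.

none

R is not reflexive: not v R v.
R is not symmetric: v R u but not u R v.
R is not transitive: v R w and w R v but not v R v.
R is not euclidean: v R u and v R w but not u R w.
(A) ◇◇p → ◇p is the dual of axiom 4, which corresponds to transitivity. R is not transitive — not valid.
(B) axiom T: valid iff R is reflexive. R is not reflexive — not valid.
(C) ◇□p → □p is the dual of axiom 5; it is valid on a frame exactly when R is euclidean. R is not euclidean, so not valid.
(D) ◇□p → p is the dual of axiom B, which corresponds to symmetry. R is not symmetric — not valid.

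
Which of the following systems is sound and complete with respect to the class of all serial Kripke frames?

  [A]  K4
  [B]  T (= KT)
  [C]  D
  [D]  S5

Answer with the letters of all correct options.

C

(A) K4 is determined by the class of transitive frames.
(B) T (= KT) is determined by the class of reflexive frames.
(C) D is determined by exactly this class.
(D) S5 is determined by the class of reflexive, symmetric, and transitive frames.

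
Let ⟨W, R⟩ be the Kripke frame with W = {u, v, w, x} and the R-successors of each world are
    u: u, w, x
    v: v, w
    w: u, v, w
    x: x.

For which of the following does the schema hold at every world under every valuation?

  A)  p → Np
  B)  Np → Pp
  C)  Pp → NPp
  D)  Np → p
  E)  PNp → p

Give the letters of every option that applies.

B, D

R is reflexive: each world relates to itself.
R is not symmetric: u R x but not x R u.
R is not euclidean: u R w and u R x but not w R x.
R is serial: every world has an R-successor.
R is not a subset of the identity: u R w with u ≠ w.
(A) p → Np (equivalent to ◇p→p) corresponds to R being a subset of the identity. Here R ⊄ identity, so not valid.
(B) axiom D: valid iff R is serial. R is serial — valid.
(C) Pp → NPp (axiom 5) characterises the euclidean frames. R is not euclidean — not valid.
(D) axiom T: valid iff R is reflexive. R is reflexive — valid.
(E) PNp → p is the dual of axiom B; it is valid on a frame exactly when R is symmetric. R is not symmetric, so not valid.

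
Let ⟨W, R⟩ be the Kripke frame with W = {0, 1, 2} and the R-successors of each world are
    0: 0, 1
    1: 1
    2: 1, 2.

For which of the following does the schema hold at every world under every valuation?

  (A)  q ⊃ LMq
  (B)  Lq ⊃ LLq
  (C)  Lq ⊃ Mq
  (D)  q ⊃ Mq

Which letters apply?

B, C, D

R is reflexive: each world relates to itself.
R is not symmetric: 0 R 1 but not 1 R 0.
R is transitive: R is closed under composition.
R is serial: every world has an R-successor.
(A) q ⊃ LMq is axiom B, which corresponds to symmetry. R is not symmetric — not valid.
(B) Lq ⊃ LLq is axiom 4, which corresponds to transitivity. R is transitive — valid.
(C) Lq ⊃ Mq is axiom D; it is valid on a frame exactly when R is serial. R is serial, so valid.
(D) q ⊃ Mq (the dual of axiom T) characterises the reflexive frames. R is reflexive — valid.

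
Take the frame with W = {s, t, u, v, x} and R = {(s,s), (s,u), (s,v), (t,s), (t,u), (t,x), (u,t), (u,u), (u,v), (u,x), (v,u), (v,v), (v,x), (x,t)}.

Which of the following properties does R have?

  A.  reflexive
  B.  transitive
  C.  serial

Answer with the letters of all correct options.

C

(A) not reflexive: not t R t.
(B) not transitive: s R u and u R t but not s R t.
(C) serial: every world has an R-successor.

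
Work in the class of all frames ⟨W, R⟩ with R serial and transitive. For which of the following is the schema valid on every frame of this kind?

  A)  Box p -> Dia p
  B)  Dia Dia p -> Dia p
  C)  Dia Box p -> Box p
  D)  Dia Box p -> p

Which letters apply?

A, B

(A) Box p -> Dia p is axiom D; it is valid on a frame exactly when R is serial. Every such R is serial, so valid.
(B) the dual of axiom 4: valid iff R is transitive. Every such R is transitive — valid.
(C) Dia Box p -> Box p is the dual of axiom 5, which corresponds to the euclidean property. Such an R need not be euclidean — not valid.
(D) Dia Box p -> p (the dual of axiom B) characterises the symmetric frames. Such an R need not be symmetric — not valid.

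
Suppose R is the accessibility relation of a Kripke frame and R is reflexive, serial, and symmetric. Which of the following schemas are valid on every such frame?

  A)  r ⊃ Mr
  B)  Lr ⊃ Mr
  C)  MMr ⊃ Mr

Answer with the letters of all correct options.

A, B

(A) r ⊃ Mr is the dual of axiom T; it is valid on a frame exactly when R is reflexive. Every such R is reflexive, so valid.
(B) Lr ⊃ Mr is axiom D; it is valid on a frame exactly when R is serial. Every such R is serial, so valid.
(C) MMr ⊃ Mr is the dual of axiom 4, which corresponds to transitivity. Such an R need not be transitive — not valid.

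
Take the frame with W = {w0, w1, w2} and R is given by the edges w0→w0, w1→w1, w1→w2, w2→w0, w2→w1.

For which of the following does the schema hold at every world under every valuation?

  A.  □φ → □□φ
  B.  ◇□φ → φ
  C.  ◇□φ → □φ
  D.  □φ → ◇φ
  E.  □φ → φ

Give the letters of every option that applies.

R is not reflexive: not w2 R w2.
R is not symmetric: w2 R w0 but not w0 R w2.
R is not transitive: w1 R w2 and w2 R w0 but not w1 R w0.
R is not euclidean: w2 R w0 and w2 R w1 but not w0 R w1.
R is serial: every world has an R-successor.
(A) □φ → □□φ is axiom 4; it is valid on a frame exactly when R is transitive. R is not transitive, so not valid.
(B) ◇□φ → φ is the dual of axiom B; it is valid on a frame exactly when R is symmetric. R is not symmetric, so not valid.
(C) ◇□φ → □φ is the dual of axiom 5, which corresponds to the euclidean property. R is not euclidean — not valid.
(D) axiom D: valid iff R is serial. R is serial — valid.
(E) □φ → φ is axiom T; it is valid on a frame exactly when R is reflexive. R is not reflexive, so not valid.

D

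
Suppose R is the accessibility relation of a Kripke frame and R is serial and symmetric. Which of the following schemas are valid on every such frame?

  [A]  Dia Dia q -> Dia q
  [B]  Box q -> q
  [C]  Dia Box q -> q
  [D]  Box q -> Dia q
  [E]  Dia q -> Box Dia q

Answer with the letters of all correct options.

C, D

(A) Dia Dia q -> Dia q is the dual of axiom 4; it is valid on a frame exactly when R is transitive. Such an R need not be transitive, so not valid.
(B) Box q -> q is axiom T; it is valid on a frame exactly when R is reflexive. Such an R need not be reflexive, so not valid.
(C) the dual of axiom B: valid iff R is symmetric. Every such R is symmetric — valid.
(D) Box q -> Dia q (axiom D) characterises the serial frames. Every such R is serial — valid.
(E) axiom 5: valid iff R is euclidean. Such an R need not be euclidean — not valid.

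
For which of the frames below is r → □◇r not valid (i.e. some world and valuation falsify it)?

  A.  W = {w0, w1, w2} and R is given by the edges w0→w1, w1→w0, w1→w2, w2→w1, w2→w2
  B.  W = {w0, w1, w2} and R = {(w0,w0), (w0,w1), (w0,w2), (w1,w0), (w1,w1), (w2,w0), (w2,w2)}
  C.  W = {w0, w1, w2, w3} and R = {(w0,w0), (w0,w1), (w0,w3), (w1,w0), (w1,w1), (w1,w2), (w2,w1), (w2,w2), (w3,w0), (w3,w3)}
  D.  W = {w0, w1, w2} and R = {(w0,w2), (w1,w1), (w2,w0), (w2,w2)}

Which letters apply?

none

The schema r → □◇r is axiom B; it is valid on a frame iff R is symmetric.
(A) R is symmetric (every R-edge is matched by its reverse), so the schema is valid here.
(B) R is symmetric (every R-edge is matched by its reverse), so the schema is valid here.
(C) R is symmetric (every R-edge is matched by its reverse), so the schema is valid here.
(D) R is symmetric (every R-edge is matched by its reverse), so the schema is valid here.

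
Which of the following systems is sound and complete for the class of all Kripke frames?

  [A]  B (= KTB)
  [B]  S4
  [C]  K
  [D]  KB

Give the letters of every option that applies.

C

(A) B (= KTB) is determined by the class of reflexive and symmetric frames.
(B) S4 is determined by the class of reflexive and transitive frames.
(C) K is determined by exactly this class.
(D) KB is determined by the class of symmetric frames.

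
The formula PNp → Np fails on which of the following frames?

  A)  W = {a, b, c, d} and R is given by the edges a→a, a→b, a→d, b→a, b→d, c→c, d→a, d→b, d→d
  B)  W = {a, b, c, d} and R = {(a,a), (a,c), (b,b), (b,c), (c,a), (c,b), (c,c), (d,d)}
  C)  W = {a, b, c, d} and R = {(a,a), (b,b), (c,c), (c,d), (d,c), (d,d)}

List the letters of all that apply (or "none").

A, B

The schema PNp → Np is the dual of axiom 5; it is valid on a frame iff R is euclidean.
(A) R is not euclidean (a R b and a R b but not b R b), so the schema fails here.
(B) R is not euclidean (c R a and c R b but not a R b), so the schema fails here.
(C) R is euclidean (any two R-successors of the same world are R-related), so the schema is valid here.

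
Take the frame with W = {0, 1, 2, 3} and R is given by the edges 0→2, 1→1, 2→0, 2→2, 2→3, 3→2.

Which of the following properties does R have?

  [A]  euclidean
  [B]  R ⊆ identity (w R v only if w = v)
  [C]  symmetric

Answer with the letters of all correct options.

C

(A) not euclidean: 2 R 0 and 2 R 3 but not 0 R 3.
(B) not ⊆ identity: 0 R 2 with 0 ≠ 2.
(C) symmetric: every R-edge is matched by its reverse.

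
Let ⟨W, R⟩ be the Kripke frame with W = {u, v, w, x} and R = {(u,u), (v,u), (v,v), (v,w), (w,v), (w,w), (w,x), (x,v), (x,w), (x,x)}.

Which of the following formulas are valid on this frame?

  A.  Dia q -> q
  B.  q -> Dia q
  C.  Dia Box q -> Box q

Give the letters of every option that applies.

R is reflexive: each world relates to itself.
R is not euclidean: v R u and v R v but not u R v.
R is not a subset of the identity: v R u with v ≠ u.
(A) Dia q -> q is valid only on frames where every R-edge is a self-loop. Here R ⊄ identity — not valid.
(B) q -> Dia q is the dual of axiom T; it is valid on a frame exactly when R is reflexive. R is reflexive, so valid.
(C) Dia Box q -> Box q (the dual of axiom 5) characterises the euclidean frames. R is not euclidean — not valid.

B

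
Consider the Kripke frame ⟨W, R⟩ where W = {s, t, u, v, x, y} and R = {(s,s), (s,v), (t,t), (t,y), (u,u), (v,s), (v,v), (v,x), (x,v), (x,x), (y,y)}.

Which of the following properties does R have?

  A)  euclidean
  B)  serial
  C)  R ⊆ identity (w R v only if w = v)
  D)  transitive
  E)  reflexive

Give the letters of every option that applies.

B, E

(A) not euclidean: t R y and t R t but not y R t.
(B) serial: every world has an R-successor.
(C) not ⊆ identity: s R v with s ≠ v.
(D) not transitive: s R v and v R x but not s R x.
(E) reflexive: each world relates to itself.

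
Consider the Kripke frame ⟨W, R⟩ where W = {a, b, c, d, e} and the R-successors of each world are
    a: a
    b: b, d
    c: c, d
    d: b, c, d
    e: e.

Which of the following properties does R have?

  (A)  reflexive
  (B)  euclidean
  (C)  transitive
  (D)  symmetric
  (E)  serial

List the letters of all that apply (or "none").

A, D, E

(A) reflexive: each world relates to itself.
(B) not euclidean: d R b and d R c but not b R c.
(C) not transitive: b R d and d R c but not b R c.
(D) symmetric: every R-edge is matched by its reverse.
(E) serial: every world has an R-successor.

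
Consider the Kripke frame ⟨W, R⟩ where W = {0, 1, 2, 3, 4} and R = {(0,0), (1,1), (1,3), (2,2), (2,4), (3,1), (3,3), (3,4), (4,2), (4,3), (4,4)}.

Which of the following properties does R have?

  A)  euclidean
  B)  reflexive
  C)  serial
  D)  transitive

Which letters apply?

(A) not euclidean: 3 R 1 and 3 R 4 but not 1 R 4.
(B) reflexive: each world relates to itself.
(C) serial: every world has an R-successor.
(D) not transitive: 1 R 3 and 3 R 4 but not 1 R 4.

B, C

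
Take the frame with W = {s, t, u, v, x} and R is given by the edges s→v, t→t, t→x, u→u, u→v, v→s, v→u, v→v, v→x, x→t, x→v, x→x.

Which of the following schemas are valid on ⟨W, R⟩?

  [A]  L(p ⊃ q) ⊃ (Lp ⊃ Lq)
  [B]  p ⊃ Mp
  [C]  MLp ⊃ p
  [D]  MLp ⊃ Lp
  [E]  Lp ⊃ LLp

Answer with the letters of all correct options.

A, C

R is not reflexive: not s R s.
R is symmetric: every R-edge is matched by its reverse.
R is not transitive: s R v and v R s but not s R s.
R is not euclidean: v R s and v R u but not s R u.
(A) L(p ⊃ q) ⊃ (Lp ⊃ Lq) is axiom K, valid on every Kripke frame — valid.
(B) the dual of axiom T: valid iff R is reflexive. R is not reflexive — not valid.
(C) MLp ⊃ p is the dual of axiom B; it is valid on a frame exactly when R is symmetric. R is symmetric, so valid.
(D) MLp ⊃ Lp is the dual of axiom 5; it is valid on a frame exactly when R is euclidean. R is not euclidean, so not valid.
(E) Lp ⊃ LLp is axiom 4, which corresponds to transitivity. R is not transitive — not valid.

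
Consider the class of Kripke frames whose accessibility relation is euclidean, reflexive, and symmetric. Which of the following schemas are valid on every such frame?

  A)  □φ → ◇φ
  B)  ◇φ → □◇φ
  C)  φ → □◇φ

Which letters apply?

A, B, C

A relation that is euclidean, reflexive, and symmetric is also serial and transitive.
(A) axiom D: valid iff R is serial. Every such R is serial — valid.
(B) ◇φ → □◇φ is axiom 5; it is valid on a frame exactly when R is euclidean. Every such R is euclidean, so valid.
(C) φ → □◇φ (axiom B) characterises the symmetric frames. Every such R is symmetric — valid.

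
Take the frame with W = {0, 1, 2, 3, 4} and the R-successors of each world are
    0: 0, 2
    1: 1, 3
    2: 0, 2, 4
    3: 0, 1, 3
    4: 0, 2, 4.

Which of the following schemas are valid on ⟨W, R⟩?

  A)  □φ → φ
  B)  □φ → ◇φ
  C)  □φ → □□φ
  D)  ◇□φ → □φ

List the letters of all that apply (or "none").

R is reflexive: each world relates to itself.
R is not transitive: 0 R 2 and 2 R 4 but not 0 R 4.
R is not euclidean: 2 R 0 and 2 R 4 but not 0 R 4.
R is serial: every world has an R-successor.
(A) □φ → φ (axiom T) characterises the reflexive frames. R is reflexive — valid.
(B) axiom D: valid iff R is serial. R is serial — valid.
(C) axiom 4: valid iff R is transitive. R is not transitive — not valid.
(D) ◇□φ → □φ is the dual of axiom 5; it is valid on a frame exactly when R is euclidean. R is not euclidean, so not valid.

A, B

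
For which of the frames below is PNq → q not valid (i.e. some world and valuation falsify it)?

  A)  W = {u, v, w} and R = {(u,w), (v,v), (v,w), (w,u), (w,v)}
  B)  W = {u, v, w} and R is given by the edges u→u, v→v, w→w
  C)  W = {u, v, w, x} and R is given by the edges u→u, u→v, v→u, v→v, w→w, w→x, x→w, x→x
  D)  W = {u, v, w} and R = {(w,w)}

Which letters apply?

none

The schema PNq → q is the dual of axiom B; it is valid on a frame iff R is symmetric.
(A) R is symmetric (every R-edge is matched by its reverse), so the schema is valid here.
(B) R is symmetric (every R-edge is matched by its reverse), so the schema is valid here.
(C) R is symmetric (every R-edge is matched by its reverse), so the schema is valid here.
(D) R is symmetric (every R-edge is matched by its reverse), so the schema is valid here.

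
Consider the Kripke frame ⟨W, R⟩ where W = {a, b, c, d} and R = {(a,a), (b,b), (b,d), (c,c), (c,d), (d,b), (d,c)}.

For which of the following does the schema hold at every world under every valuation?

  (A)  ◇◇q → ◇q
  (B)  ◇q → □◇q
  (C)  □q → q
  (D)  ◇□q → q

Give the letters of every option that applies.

D

R is not reflexive: not d R d.
R is symmetric: every R-edge is matched by its reverse.
R is not transitive: b R d and d R c but not b R c.
R is not euclidean: d R b and d R c but not b R c.
(A) ◇◇q → ◇q is the dual of axiom 4, which corresponds to transitivity. R is not transitive — not valid.
(B) ◇q → □◇q is axiom 5; it is valid on a frame exactly when R is euclidean. R is not euclidean, so not valid.
(C) axiom T: valid iff R is reflexive. R is not reflexive — not valid.
(D) ◇□q → q (the dual of axiom B) characterises the symmetric frames. R is symmetric — valid.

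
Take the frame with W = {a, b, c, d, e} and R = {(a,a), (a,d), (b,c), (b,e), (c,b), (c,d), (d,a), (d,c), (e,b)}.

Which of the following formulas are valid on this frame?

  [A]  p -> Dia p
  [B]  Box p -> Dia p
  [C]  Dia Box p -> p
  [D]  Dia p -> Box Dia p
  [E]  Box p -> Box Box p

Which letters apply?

B, C

R is not reflexive: not b R b.
R is symmetric: every R-edge is matched by its reverse.
R is not transitive: a R d and d R c but not a R c.
R is not euclidean: b R c and b R e but not c R e.
R is serial: every world has an R-successor.
(A) p -> Dia p (the dual of axiom T) characterises the reflexive frames. R is not reflexive — not valid.
(B) Box p -> Dia p (axiom D) characterises the serial frames. R is serial — valid.
(C) Dia Box p -> p (the dual of axiom B) characterises the symmetric frames. R is symmetric — valid.
(D) Dia p -> Box Dia p is axiom 5; it is valid on a frame exactly when R is euclidean. R is not euclidean, so not valid.
(E) Box p -> Box Box p is axiom 4; it is valid on a frame exactly when R is transitive. R is not transitive, so not valid.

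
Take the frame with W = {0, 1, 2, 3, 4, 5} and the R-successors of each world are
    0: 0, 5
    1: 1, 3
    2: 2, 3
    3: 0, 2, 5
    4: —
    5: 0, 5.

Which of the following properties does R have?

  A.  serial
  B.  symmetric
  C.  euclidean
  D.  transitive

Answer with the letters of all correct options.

none

(A) not serial: 4 has no R-successor.
(B) not symmetric: 1 R 3 but not 3 R 1.
(C) not euclidean: 1 R 3 and 1 R 1 but not 3 R 1.
(D) not transitive: 1 R 3 and 3 R 0 but not 1 R 0.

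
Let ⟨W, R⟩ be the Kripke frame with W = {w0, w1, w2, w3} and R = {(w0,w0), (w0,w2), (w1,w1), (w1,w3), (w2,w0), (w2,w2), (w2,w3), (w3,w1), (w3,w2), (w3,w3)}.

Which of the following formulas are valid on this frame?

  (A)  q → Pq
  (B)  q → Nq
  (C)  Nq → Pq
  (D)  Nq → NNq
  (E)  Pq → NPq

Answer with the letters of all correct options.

A, C

R is reflexive: each world relates to itself.
R is not transitive: w0 R w2 and w2 R w3 but not w0 R w3.
R is not euclidean: w2 R w0 and w2 R w3 but not w0 R w3.
R is serial: every world has an R-successor.
R is not a subset of the identity: w0 R w2 with w0 ≠ w2.
(A) q → Pq is the dual of axiom T; it is valid on a frame exactly when R is reflexive. R is reflexive, so valid.
(B) q → Nq (equivalent to ◇p→p) corresponds to R being a subset of the identity. Here R ⊄ identity, so not valid.
(C) Nq → Pq (axiom D) characterises the serial frames. R is serial — valid.
(D) Nq → NNq (axiom 4) characterises the transitive frames. R is not transitive — not valid.
(E) Pq → NPq is axiom 5, which corresponds to the euclidean property. R is not euclidean — not valid.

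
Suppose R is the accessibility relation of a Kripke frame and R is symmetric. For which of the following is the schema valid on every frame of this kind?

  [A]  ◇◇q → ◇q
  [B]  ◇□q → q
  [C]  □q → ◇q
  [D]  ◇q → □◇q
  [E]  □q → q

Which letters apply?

(A) ◇◇q → ◇q is the dual of axiom 4; it is valid on a frame exactly when R is transitive. Such an R need not be transitive, so not valid.
(B) the dual of axiom B: valid iff R is symmetric. Every such R is symmetric — valid.
(C) □q → ◇q is axiom D; it is valid on a frame exactly when R is serial. Such an R need not be serial, so not valid.
(D) ◇q → □◇q (axiom 5) characterises the euclidean frames. Such an R need not be euclidean — not valid.
(E) □q → q is axiom T, which corresponds to reflexivity. Such an R need not be reflexive — not valid.

B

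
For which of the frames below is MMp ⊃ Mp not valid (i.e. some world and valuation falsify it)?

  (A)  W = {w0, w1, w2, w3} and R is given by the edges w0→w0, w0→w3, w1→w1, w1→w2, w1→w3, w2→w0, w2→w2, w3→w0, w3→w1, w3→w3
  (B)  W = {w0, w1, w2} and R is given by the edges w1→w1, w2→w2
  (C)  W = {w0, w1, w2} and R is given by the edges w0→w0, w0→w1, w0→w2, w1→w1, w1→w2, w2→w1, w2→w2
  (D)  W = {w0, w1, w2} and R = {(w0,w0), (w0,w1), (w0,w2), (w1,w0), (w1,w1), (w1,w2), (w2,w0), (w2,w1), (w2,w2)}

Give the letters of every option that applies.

The schema MMp ⊃ Mp is the dual of axiom 4; it is valid on a frame iff R is transitive.
(A) R is not transitive (w0 R w3 and w3 R w1 but not w0 R w1), so the schema fails here.
(B) R is transitive (R is closed under composition), so the schema is valid here.
(C) R is transitive (R is closed under composition), so the schema is valid here.
(D) R is transitive (R is closed under composition), so the schema is valid here.

A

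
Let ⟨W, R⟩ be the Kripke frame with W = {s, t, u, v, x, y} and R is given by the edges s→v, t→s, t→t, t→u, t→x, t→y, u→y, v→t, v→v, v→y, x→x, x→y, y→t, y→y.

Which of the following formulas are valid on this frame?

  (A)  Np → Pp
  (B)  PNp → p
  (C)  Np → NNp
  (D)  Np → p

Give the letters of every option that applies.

A

R is not reflexive: not s R s.
R is not symmetric: s R v but not v R s.
R is not transitive: s R v and v R t but not s R t.
R is serial: every world has an R-successor.
(A) Np → Pp (axiom D) characterises the serial frames. R is serial — valid.
(B) PNp → p is the dual of axiom B, which corresponds to symmetry. R is not symmetric — not valid.
(C) axiom 4: valid iff R is transitive. R is not transitive — not valid.
(D) axiom T: valid iff R is reflexive. R is not reflexive — not valid.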